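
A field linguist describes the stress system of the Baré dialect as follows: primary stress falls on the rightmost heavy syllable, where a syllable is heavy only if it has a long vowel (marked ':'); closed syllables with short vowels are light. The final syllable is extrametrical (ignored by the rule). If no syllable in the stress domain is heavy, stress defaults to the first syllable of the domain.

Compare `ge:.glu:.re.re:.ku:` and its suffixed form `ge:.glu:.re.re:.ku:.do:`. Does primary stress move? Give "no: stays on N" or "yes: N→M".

Base `ge:.glu:.re.re:.ku:` (5 syllables):
  The final syllable (5, ku:) is extrametrical; the stress domain is syllables 1–4.
  Weights: 1 ge: H, 2 glu: H, 3 re L, 4 re: H.
  Heavy syllables in the domain: 1, 2, 4. The rightmost is syllable 4 (re:).
  → primary stress on syllable 4.
Suffixed `ge:.glu:.re.re:.ku:.do:` (6 syllables):
  The final syllable (6, do:) is extrametrical; the stress domain is syllables 1–5.
  Weights: 1 ge: H, 2 glu: H, 3 re L, 4 re: H, 5 ku: H.
  Heavy syllables in the domain: 1, 2, 4, 5. The rightmost is syllable 5 (ku:).
  → primary stress on syllable 5.

yes: 4→5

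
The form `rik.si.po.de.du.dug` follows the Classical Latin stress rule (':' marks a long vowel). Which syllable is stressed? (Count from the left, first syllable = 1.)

Classical Latin: stress the penult if heavy (long vowel or closed), else the antepenult.
Weights: 4 de L, 5 du L, 6 dug H.
The penult (syllable 5, du) is light, so stress falls on the antepenult (syllable 4, de).
Stress on syllable 4: rik.si.po.ˈde.du.dug.

4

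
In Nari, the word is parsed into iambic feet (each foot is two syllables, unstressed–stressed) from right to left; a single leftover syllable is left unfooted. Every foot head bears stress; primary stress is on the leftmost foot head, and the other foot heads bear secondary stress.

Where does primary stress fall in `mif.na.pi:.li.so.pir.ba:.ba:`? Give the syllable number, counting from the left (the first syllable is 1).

2

Parse right to left into iambic (σˈσ) feet: (mif.ˈna) (pi:.ˈli) (so.ˈpir) (ba:.ˈba:).
Foot heads (stressed positions): 2, 4, 6, 8.
End Rule Leftmost: primary stress on the leftmost head = syllable 2.
Primary stress: syllable 2 → mif.ˈna.pi:.li.so.pir.ba:.ba:.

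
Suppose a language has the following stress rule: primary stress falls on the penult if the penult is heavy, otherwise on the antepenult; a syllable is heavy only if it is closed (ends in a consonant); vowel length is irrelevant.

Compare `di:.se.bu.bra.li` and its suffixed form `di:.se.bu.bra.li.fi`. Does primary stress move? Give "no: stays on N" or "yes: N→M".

Base `di:.se.bu.bra.li` (5 syllables):
  Weights: 3 bu L, 4 bra L, 5 li L.
  The penult (syllable 4, bra) is light, so stress falls on the antepenult (syllable 3, bu).
  → primary stress on syllable 3.
Suffixed `di:.se.bu.bra.li.fi` (6 syllables):
  Weights: 4 bra L, 5 li L, 6 fi L.
  The penult (syllable 5, li) is light, so stress falls on the antepenult (syllable 4, bra).
  → primary stress on syllable 4.

yes: 3→4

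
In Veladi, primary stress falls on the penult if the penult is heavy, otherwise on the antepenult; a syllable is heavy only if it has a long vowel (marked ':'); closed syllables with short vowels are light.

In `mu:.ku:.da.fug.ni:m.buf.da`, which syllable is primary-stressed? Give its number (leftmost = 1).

5

Weights: 5 ni:m H, 6 buf L, 7 da L.
The penult (syllable 6, buf) is light, so stress falls on the antepenult (syllable 5, ni:m).
Primary stress: syllable 5 → mu:.ku:.da.fug.ˈni:m.buf.da.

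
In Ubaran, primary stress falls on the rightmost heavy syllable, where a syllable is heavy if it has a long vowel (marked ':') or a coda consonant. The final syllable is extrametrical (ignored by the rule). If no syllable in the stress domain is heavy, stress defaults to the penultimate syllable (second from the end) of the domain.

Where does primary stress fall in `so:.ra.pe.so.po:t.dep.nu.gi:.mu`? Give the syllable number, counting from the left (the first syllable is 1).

8

The final syllable (9, mu) is extrametrical; the stress domain is syllables 1–8.
Weights: 1 so: H, 2 ra L, 3 pe L, 4 so L, 5 po:t H, 6 dep H, 7 nu L, 8 gi: H.
Heavy syllables in the domain: 1, 5, 6, 8. The rightmost is syllable 8 (gi:).
Primary stress: syllable 8 → so:.ra.pe.so.po:t.dep.nu.ˈgi:.mu.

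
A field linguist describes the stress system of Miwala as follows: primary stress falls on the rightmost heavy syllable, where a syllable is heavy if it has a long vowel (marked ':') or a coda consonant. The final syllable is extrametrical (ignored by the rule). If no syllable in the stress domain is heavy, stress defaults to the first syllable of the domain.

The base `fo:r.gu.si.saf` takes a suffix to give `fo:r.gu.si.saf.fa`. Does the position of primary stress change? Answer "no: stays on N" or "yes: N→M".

Base `fo:r.gu.si.saf` (4 syllables):
  The final syllable (4, saf) is extrametrical; the stress domain is syllables 1–3.
  Weights: 1 fo:r H, 2 gu L, 3 si L.
  Heavy syllables in the domain: 1. The rightmost is syllable 1 (fo:r).
  → primary stress on syllable 1.
Suffixed `fo:r.gu.si.saf.fa` (5 syllables):
  The final syllable (5, fa) is extrametrical; the stress domain is syllables 1–4.
  Weights: 1 fo:r H, 2 gu L, 3 si L, 4 saf H.
  Heavy syllables in the domain: 1, 4. The rightmost is syllable 4 (saf).
  → primary stress on syllable 4.

yes: 1→4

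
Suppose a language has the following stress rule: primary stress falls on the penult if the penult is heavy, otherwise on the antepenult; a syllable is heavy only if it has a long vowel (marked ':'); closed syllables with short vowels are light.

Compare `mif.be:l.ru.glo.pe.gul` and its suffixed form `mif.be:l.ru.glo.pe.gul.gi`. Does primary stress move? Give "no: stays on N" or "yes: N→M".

Base `mif.be:l.ru.glo.pe.gul` (6 syllables):
  Weights: 4 glo L, 5 pe L, 6 gul L.
  The penult (syllable 5, pe) is light, so stress falls on the antepenult (syllable 4, glo).
  → primary stress on syllable 4.
Suffixed `mif.be:l.ru.glo.pe.gul.gi` (7 syllables):
  Weights: 5 pe L, 6 gul L, 7 gi L.
  The penult (syllable 6, gul) is light, so stress falls on the antepenult (syllable 5, pe).
  → primary stress on syllable 5.

yes: 4→5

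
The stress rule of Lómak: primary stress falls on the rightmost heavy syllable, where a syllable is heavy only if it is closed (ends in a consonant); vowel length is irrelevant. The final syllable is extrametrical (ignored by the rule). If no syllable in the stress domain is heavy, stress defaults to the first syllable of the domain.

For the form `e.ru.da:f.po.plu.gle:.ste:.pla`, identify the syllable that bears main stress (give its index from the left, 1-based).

The final syllable (8, pla) is extrametrical; the stress domain is syllables 1–7.
Weights: 1 e L, 2 ru L, 3 da:f H, 4 po L, 5 plu L, 6 gle: L, 7 ste: L.
Heavy syllables in the domain: 3. The rightmost is syllable 3 (da:f).
Primary stress: syllable 3 → e.ru.ˈda:f.po.plu.gle:.ste:.pla.

3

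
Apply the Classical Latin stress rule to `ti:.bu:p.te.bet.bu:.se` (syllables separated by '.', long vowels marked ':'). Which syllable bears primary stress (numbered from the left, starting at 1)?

Classical Latin: stress the penult if heavy (long vowel or closed), else the antepenult.
Weights: 4 bet H, 5 bu: H, 6 se L.
The penult (syllable 5, bu:) is heavy, so it takes stress.
Stress on syllable 5: ti:.bu:p.te.bet.ˈbu:.se.

5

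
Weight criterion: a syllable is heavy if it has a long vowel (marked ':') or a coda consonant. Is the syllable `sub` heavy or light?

`sub`: short vowel, closed (coda /b/). Closed → heavy.

heavy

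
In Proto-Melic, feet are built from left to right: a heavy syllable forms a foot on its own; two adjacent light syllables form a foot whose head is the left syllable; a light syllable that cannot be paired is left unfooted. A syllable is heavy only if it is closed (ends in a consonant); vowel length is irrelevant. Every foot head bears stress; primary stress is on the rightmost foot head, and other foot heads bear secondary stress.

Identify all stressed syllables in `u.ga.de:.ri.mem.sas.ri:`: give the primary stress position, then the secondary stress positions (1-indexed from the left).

primary 6, secondary 1, 3, 5

Weights: 1 u L, 2 ga L, 3 de: L, 4 ri L, 5 mem H, 6 sas H, 7 ri: L.
Parse left to right (heavy = foot alone; LL = one foot; stranded L unfooted): (ˈu.ga) (ˈde:.ri) (ˈmem) (ˈsas) ri:.
Foot heads: 1, 3, 5, 6.
Primary stress on the rightmost head = syllable 6.
Secondary stress on 1, 3, 5: ˌu.ga.ˌde:.ri.ˌmem.ˈsas.ri:.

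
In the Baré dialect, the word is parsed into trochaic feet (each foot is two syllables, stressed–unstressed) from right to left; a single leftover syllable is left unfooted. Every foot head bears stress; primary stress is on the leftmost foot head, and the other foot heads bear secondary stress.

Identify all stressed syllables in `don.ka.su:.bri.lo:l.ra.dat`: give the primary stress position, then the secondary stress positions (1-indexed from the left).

primary 2, secondary 4, 6

Parse right to left into trochaic (ˈσσ) feet: don (ˈka.su:) (ˈbri.lo:l) (ˈra.dat). Syllable 1 is left unfooted.
Foot heads (stressed positions): 2, 4, 6.
End Rule Leftmost: primary stress on the leftmost head = syllable 2.
Secondary stress on 4, 6: don.ˈka.su:.ˌbri.lo:l.ˌra.dat.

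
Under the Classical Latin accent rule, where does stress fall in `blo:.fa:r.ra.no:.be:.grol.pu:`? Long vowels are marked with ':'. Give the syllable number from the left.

Classical Latin: stress the penult if heavy (long vowel or closed), else the antepenult.
Weights: 5 be: H, 6 grol H, 7 pu: H.
The penult (syllable 6, grol) is heavy, so it takes stress.
Stress on syllable 6: blo:.fa:r.ra.no:.be:.ˈgrol.pu:.

6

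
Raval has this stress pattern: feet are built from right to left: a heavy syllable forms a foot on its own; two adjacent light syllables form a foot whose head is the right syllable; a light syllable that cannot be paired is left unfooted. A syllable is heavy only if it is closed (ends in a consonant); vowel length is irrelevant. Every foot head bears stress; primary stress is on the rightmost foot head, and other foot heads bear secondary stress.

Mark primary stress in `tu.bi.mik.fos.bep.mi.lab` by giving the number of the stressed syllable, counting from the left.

Weights: 1 tu L, 2 bi L, 3 mik H, 4 fos H, 5 bep H, 6 mi L, 7 lab H.
Parse right to left (heavy = foot alone; LL = one foot; stranded L unfooted): (tu.ˈbi) (ˈmik) (ˈfos) (ˈbep) mi (ˈlab).
Foot heads: 2, 3, 4, 5, 7.
Primary stress on the rightmost head = syllable 7.
Primary stress: syllable 7 → tu.bi.mik.fos.bep.mi.ˈlab.

7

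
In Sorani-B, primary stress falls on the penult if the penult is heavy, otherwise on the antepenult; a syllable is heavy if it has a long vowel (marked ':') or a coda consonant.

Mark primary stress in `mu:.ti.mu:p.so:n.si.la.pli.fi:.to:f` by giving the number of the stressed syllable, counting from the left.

Weights: 7 pli L, 8 fi: H, 9 to:f H.
The penult (syllable 8, fi:) is heavy, so it takes stress.
Primary stress: syllable 8 → mu:.ti.mu:p.so:n.si.la.pli.ˈfi:.to:f.

8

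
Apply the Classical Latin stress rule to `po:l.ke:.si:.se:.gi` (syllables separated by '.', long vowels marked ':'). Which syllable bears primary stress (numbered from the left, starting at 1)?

Classical Latin: stress the penult if heavy (long vowel or closed), else the antepenult.
Weights: 3 si: H, 4 se: H, 5 gi L.
The penult (syllable 4, se:) is heavy, so it takes stress.
Stress on syllable 4: po:l.ke:.si:.ˈse:.gi.

4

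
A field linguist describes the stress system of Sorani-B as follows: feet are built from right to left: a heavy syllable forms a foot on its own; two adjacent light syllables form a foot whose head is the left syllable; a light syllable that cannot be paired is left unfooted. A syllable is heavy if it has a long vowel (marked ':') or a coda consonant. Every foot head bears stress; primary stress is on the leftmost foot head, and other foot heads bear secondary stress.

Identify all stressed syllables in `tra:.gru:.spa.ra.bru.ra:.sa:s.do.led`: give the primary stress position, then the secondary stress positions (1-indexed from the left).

Weights: 1 tra: H, 2 gru: H, 3 spa L, 4 ra L, 5 bru L, 6 ra: H, 7 sa:s H, 8 do L, 9 led H.
Parse right to left (heavy = foot alone; LL = one foot; stranded L unfooted): (ˈtra:) (ˈgru:) spa (ˈra.bru) (ˈra:) (ˈsa:s) do (ˈled).
Foot heads: 1, 2, 4, 6, 7, 9.
Primary stress on the leftmost head = syllable 1.
Secondary stress on 2, 4, 6, 7, 9: ˈtra:.ˌgru:.spa.ˌra.bru.ˌra:.ˌsa:s.do.ˌled.

primary 1, secondary 2, 4, 6, 7, 9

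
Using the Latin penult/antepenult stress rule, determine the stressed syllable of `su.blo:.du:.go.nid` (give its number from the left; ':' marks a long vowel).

Classical Latin: stress the penult if heavy (long vowel or closed), else the antepenult.
Weights: 3 du: H, 4 go L, 5 nid H.
The penult (syllable 4, go) is light, so stress falls on the antepenult (syllable 3, du:).
Stress on syllable 3: su.blo:.ˈdu:.go.nid.

3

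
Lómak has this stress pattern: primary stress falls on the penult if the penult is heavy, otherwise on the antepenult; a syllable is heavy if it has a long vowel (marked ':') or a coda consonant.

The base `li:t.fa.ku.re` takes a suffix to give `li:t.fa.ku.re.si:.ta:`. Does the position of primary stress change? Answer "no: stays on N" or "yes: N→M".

Base `li:t.fa.ku.re` (4 syllables):
  Weights: 2 fa L, 3 ku L, 4 re L.
  The penult (syllable 3, ku) is light, so stress falls on the antepenult (syllable 2, fa).
  → primary stress on syllable 2.
Suffixed `li:t.fa.ku.re.si:.ta:` (6 syllables):
  Weights: 4 re L, 5 si: H, 6 ta: H.
  The penult (syllable 5, si:) is heavy, so it takes stress.
  → primary stress on syllable 5.

yes: 2→5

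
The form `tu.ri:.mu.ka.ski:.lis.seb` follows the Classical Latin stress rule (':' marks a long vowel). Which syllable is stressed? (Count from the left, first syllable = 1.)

Classical Latin: stress the penult if heavy (long vowel or closed), else the antepenult.
Weights: 5 ski: H, 6 lis H, 7 seb H.
The penult (syllable 6, lis) is heavy, so it takes stress.
Stress on syllable 6: tu.ri:.mu.ka.ski:.ˈlis.seb.

6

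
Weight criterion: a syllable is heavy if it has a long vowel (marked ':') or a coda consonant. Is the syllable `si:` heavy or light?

`si:`: long vowel, open (no coda). Long vowel → heavy.

heavy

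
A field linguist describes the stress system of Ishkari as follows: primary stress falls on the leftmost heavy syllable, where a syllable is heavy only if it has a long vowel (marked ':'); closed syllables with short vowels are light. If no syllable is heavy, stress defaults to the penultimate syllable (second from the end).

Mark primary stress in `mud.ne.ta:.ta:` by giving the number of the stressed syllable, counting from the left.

Weights: 1 mud L, 2 ne L, 3 ta: H, 4 ta: H.
Heavy syllables in the domain: 3, 4. The leftmost is syllable 3 (ta:).
Primary stress: syllable 3 → mud.ne.ˈta:.ta:.

3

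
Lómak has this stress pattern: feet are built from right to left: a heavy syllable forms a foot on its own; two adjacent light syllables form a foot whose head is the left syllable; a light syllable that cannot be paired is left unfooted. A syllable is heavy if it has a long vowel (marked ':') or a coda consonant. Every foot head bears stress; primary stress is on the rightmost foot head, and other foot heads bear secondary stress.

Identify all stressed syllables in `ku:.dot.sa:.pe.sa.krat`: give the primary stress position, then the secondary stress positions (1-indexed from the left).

primary 6, secondary 1, 2, 3, 4

Weights: 1 ku: H, 2 dot H, 3 sa: H, 4 pe L, 5 sa L, 6 krat H.
Parse right to left (heavy = foot alone; LL = one foot; stranded L unfooted): (ˈku:) (ˈdot) (ˈsa:) (ˈpe.sa) (ˈkrat).
Foot heads: 1, 2, 3, 4, 6.
Primary stress on the rightmost head = syllable 6.
Secondary stress on 1, 2, 3, 4: ˌku:.ˌdot.ˌsa:.ˌpe.sa.ˈkrat.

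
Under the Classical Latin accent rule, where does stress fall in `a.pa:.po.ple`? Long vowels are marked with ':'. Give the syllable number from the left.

2

Classical Latin: stress the penult if heavy (long vowel or closed), else the antepenult.
Weights: 2 pa: H, 3 po L, 4 ple L.
The penult (syllable 3, po) is light, so stress falls on the antepenult (syllable 2, pa:).
Stress on syllable 2: a.ˈpa:.po.ple.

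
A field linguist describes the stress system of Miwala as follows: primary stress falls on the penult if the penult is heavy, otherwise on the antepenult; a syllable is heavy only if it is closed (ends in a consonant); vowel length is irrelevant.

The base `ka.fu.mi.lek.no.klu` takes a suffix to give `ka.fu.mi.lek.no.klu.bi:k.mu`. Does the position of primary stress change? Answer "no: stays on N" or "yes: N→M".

yes: 4→7

Base `ka.fu.mi.lek.no.klu` (6 syllables):
  Weights: 4 lek H, 5 no L, 6 klu L.
  The penult (syllable 5, no) is light, so stress falls on the antepenult (syllable 4, lek).
  → primary stress on syllable 4.
Suffixed `ka.fu.mi.lek.no.klu.bi:k.mu` (8 syllables):
  Weights: 6 klu L, 7 bi:k H, 8 mu L.
  The penult (syllable 7, bi:k) is heavy, so it takes stress.
  → primary stress on syllable 7.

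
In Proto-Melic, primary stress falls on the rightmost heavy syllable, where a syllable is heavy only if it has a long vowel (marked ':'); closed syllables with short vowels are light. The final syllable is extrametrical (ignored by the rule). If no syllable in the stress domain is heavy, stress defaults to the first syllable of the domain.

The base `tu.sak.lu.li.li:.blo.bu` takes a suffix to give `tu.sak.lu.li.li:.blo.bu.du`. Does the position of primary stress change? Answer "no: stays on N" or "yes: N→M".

Base `tu.sak.lu.li.li:.blo.bu` (7 syllables):
  The final syllable (7, bu) is extrametrical; the stress domain is syllables 1–6.
  Weights: 1 tu L, 2 sak L, 3 lu L, 4 li L, 5 li: H, 6 blo L.
  Heavy syllables in the domain: 5. The rightmost is syllable 5 (li:).
  → primary stress on syllable 5.
Suffixed `tu.sak.lu.li.li:.blo.bu.du` (8 syllables):
  The final syllable (8, du) is extrametrical; the stress domain is syllables 1–7.
  Weights: 1 tu L, 2 sak L, 3 lu L, 4 li L, 5 li: H, 6 blo L, 7 bu L.
  Heavy syllables in the domain: 5. The rightmost is syllable 5 (li:).
  → primary stress on syllable 5.

no: stays on 5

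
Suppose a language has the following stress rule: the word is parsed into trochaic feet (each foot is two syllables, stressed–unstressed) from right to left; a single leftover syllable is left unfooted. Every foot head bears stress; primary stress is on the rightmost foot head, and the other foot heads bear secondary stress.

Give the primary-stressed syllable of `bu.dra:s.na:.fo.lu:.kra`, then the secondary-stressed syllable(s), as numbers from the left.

primary 5, secondary 1, 3

Parse right to left into trochaic (ˈσσ) feet: (ˈbu.dra:s) (ˈna:.fo) (ˈlu:.kra).
Foot heads (stressed positions): 1, 3, 5.
End Rule Rightmost: primary stress on the rightmost head = syllable 5.
Secondary stress on 1, 3: ˌbu.dra:s.ˌna:.fo.ˈlu:.kra.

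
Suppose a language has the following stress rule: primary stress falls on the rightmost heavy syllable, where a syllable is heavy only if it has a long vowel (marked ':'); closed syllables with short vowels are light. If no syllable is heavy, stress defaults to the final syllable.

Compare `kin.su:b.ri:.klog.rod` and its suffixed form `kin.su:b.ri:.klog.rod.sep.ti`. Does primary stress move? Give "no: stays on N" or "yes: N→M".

Base `kin.su:b.ri:.klog.rod` (5 syllables):
  Weights: 1 kin L, 2 su:b H, 3 ri: H, 4 klog L, 5 rod L.
  Heavy syllables in the domain: 2, 3. The rightmost is syllable 3 (ri:).
  → primary stress on syllable 3.
Suffixed `kin.su:b.ri:.klog.rod.sep.ti` (7 syllables):
  Weights: 1 kin L, 2 su:b H, 3 ri: H, 4 klog L, 5 rod L, 6 sep L, 7 ti L.
  Heavy syllables in the domain: 2, 3. The rightmost is syllable 3 (ri:).
  → primary stress on syllable 3.

no: stays on 3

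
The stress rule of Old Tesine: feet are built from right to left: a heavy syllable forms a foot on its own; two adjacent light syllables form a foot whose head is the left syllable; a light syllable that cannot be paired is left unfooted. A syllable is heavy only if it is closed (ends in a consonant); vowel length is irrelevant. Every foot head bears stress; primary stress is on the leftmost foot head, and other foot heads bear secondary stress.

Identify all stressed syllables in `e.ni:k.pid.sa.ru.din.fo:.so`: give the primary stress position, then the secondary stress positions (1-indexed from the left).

Weights: 1 e L, 2 ni:k H, 3 pid H, 4 sa L, 5 ru L, 6 din H, 7 fo: L, 8 so L.
Parse right to left (heavy = foot alone; LL = one foot; stranded L unfooted): e (ˈni:k) (ˈpid) (ˈsa.ru) (ˈdin) (ˈfo:.so).
Foot heads: 2, 3, 4, 6, 7.
Primary stress on the leftmost head = syllable 2.
Secondary stress on 3, 4, 6, 7: e.ˈni:k.ˌpid.ˌsa.ru.ˌdin.ˌfo:.so.

primary 2, secondary 3, 4, 6, 7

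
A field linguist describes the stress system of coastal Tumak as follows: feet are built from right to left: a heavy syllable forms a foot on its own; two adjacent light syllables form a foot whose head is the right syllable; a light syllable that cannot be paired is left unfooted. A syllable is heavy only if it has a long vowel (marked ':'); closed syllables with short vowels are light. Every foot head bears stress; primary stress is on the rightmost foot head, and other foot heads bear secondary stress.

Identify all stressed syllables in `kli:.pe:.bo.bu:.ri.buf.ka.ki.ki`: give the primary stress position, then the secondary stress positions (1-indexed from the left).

primary 9, secondary 1, 2, 4, 7

Weights: 1 kli: H, 2 pe: H, 3 bo L, 4 bu: H, 5 ri L, 6 buf L, 7 ka L, 8 ki L, 9 ki L.
Parse right to left (heavy = foot alone; LL = one foot; stranded L unfooted): (ˈkli:) (ˈpe:) bo (ˈbu:) ri (buf.ˈka) (ki.ˈki).
Foot heads: 1, 2, 4, 7, 9.
Primary stress on the rightmost head = syllable 9.
Secondary stress on 1, 2, 4, 7: ˌkli:.ˌpe:.bo.ˌbu:.ri.buf.ˌka.ki.ˈki.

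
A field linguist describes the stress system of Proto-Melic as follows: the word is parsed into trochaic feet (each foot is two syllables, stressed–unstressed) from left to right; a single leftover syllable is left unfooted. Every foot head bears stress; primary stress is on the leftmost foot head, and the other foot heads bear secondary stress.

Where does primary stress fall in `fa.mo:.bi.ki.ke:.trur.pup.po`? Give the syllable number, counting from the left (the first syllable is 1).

1

Parse left to right into trochaic (ˈσσ) feet: (ˈfa.mo:) (ˈbi.ki) (ˈke:.trur) (ˈpup.po).
Foot heads (stressed positions): 1, 3, 5, 7.
End Rule Leftmost: primary stress on the leftmost head = syllable 1.
Primary stress: syllable 1 → ˈfa.mo:.bi.ki.ke:.trur.pup.po.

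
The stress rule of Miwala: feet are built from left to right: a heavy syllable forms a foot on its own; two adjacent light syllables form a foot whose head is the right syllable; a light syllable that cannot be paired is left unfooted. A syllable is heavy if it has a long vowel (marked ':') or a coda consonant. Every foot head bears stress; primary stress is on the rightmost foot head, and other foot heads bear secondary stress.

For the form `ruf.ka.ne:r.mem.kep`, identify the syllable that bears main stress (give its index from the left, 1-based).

Weights: 1 ruf H, 2 ka L, 3 ne:r H, 4 mem H, 5 kep H.
Parse left to right (heavy = foot alone; LL = one foot; stranded L unfooted): (ˈruf) ka (ˈne:r) (ˈmem) (ˈkep).
Foot heads: 1, 3, 4, 5.
Primary stress on the rightmost head = syllable 5.
Primary stress: syllable 5 → ruf.ka.ne:r.mem.ˈkep.

5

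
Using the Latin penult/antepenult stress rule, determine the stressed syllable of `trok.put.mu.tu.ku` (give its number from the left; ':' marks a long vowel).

Classical Latin: stress the penult if heavy (long vowel or closed), else the antepenult.
Weights: 3 mu L, 4 tu L, 5 ku L.
The penult (syllable 4, tu) is light, so stress falls on the antepenult (syllable 3, mu).
Stress on syllable 3: trok.put.ˈmu.tu.ku.

3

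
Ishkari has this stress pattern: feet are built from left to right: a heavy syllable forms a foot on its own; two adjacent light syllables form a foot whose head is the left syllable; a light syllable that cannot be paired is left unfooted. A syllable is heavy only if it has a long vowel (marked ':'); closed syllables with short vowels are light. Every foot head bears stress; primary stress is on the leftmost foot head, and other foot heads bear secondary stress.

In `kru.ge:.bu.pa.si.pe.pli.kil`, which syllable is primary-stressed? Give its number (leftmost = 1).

2

Weights: 1 kru L, 2 ge: H, 3 bu L, 4 pa L, 5 si L, 6 pe L, 7 pli L, 8 kil L.
Parse left to right (heavy = foot alone; LL = one foot; stranded L unfooted): kru (ˈge:) (ˈbu.pa) (ˈsi.pe) (ˈpli.kil).
Foot heads: 2, 3, 5, 7.
Primary stress on the leftmost head = syllable 2.
Primary stress: syllable 2 → kru.ˈge:.bu.pa.si.pe.pli.kil.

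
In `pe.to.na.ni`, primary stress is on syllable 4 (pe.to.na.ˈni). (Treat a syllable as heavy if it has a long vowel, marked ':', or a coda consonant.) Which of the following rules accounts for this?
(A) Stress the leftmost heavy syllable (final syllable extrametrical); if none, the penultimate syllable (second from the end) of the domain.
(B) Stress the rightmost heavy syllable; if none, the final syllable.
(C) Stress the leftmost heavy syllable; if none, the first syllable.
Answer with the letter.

B

Rule A → syllable 2 (observed: 4).
Rule B → syllable 4 ✓.
Rule C → syllable 1 (observed: 4).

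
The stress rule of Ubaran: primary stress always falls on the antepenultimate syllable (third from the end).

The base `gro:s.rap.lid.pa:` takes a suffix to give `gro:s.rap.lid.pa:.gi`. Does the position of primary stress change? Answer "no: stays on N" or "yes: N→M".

Base `gro:s.rap.lid.pa:` (4 syllables):
  The word has 4 syllables; the antepenultimate syllable (third from the end) is syllable 2 (rap).
  → primary stress on syllable 2.
Suffixed `gro:s.rap.lid.pa:.gi` (5 syllables):
  The word has 5 syllables; the antepenultimate syllable (third from the end) is syllable 3 (lid).
  → primary stress on syllable 3.

yes: 2→3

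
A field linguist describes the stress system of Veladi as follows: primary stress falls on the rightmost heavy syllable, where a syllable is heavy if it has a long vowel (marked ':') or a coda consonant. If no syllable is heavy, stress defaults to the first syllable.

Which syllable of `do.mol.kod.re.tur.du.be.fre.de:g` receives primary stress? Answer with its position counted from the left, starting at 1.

Weights: 1 do L, 2 mol H, 3 kod H, 4 re L, 5 tur H, 6 du L, 7 be L, 8 fre L, 9 de:g H.
Heavy syllables in the domain: 2, 3, 5, 9. The rightmost is syllable 9 (de:g).
Primary stress: syllable 9 → do.mol.kod.re.tur.du.be.fre.ˈde:g.

9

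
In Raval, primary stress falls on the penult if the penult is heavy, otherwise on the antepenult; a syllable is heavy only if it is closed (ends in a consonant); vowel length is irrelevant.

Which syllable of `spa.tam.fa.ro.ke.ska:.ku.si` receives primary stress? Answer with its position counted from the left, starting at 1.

6

Weights: 6 ska: L, 7 ku L, 8 si L.
The penult (syllable 7, ku) is light, so stress falls on the antepenult (syllable 6, ska:).
Primary stress: syllable 6 → spa.tam.fa.ro.ke.ˈska:.ku.si.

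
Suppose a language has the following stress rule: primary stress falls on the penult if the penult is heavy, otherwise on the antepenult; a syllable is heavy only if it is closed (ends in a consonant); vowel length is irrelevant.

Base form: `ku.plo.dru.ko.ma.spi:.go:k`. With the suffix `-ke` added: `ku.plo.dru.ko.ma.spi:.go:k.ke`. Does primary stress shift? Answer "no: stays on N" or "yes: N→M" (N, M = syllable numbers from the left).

yes: 5→7

Base `ku.plo.dru.ko.ma.spi:.go:k` (7 syllables):
  Weights: 5 ma L, 6 spi: L, 7 go:k H.
  The penult (syllable 6, spi:) is light, so stress falls on the antepenult (syllable 5, ma).
  → primary stress on syllable 5.
Suffixed `ku.plo.dru.ko.ma.spi:.go:k.ke` (8 syllables):
  Weights: 6 spi: L, 7 go:k H, 8 ke L.
  The penult (syllable 7, go:k) is heavy, so it takes stress.
  → primary stress on syllable 7.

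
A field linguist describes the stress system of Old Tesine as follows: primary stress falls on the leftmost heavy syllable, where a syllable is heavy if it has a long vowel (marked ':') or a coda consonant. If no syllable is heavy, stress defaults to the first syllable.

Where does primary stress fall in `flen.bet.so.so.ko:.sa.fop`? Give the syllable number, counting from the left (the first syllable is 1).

Weights: 1 flen H, 2 bet H, 3 so L, 4 so L, 5 ko: H, 6 sa L, 7 fop H.
Heavy syllables in the domain: 1, 2, 5, 7. The leftmost is syllable 1 (flen).
Primary stress: syllable 1 → ˈflen.bet.so.so.ko:.sa.fop.

1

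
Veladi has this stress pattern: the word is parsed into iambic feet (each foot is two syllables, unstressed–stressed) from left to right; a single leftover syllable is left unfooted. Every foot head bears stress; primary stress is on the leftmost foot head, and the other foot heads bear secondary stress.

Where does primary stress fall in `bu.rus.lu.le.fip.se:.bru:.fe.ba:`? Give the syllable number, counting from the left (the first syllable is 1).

2

Parse left to right into iambic (σˈσ) feet: (bu.ˈrus) (lu.ˈle) (fip.ˈse:) (bru:.ˈfe) ba:. Syllable 9 is left unfooted.
Foot heads (stressed positions): 2, 4, 6, 8.
End Rule Leftmost: primary stress on the leftmost head = syllable 2.
Primary stress: syllable 2 → bu.ˈrus.lu.le.fip.se:.bru:.fe.ba:.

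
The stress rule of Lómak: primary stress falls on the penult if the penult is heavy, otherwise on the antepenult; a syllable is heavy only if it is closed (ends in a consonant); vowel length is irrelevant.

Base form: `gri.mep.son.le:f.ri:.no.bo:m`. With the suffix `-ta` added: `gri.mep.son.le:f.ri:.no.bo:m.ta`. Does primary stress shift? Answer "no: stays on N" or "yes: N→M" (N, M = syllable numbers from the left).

yes: 5→7

Base `gri.mep.son.le:f.ri:.no.bo:m` (7 syllables):
  Weights: 5 ri: L, 6 no L, 7 bo:m H.
  The penult (syllable 6, no) is light, so stress falls on the antepenult (syllable 5, ri:).
  → primary stress on syllable 5.
Suffixed `gri.mep.son.le:f.ri:.no.bo:m.ta` (8 syllables):
  Weights: 6 no L, 7 bo:m H, 8 ta L.
  The penult (syllable 7, bo:m) is heavy, so it takes stress.
  → primary stress on syllable 7.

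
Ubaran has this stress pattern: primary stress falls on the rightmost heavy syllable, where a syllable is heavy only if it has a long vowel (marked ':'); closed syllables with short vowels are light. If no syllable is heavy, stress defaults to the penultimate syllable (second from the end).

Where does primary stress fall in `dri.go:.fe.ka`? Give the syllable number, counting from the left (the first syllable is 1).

2

Weights: 1 dri L, 2 go: H, 3 fe L, 4 ka L.
Heavy syllables in the domain: 2. The rightmost is syllable 2 (go:).
Primary stress: syllable 2 → dri.ˈgo:.fe.ka.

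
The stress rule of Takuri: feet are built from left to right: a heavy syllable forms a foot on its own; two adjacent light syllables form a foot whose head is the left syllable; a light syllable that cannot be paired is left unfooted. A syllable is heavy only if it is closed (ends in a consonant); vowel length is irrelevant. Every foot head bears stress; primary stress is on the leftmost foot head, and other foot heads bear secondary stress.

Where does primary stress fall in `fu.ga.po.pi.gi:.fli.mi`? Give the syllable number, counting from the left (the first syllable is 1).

Weights: 1 fu L, 2 ga L, 3 po L, 4 pi L, 5 gi: L, 6 fli L, 7 mi L.
Parse left to right (heavy = foot alone; LL = one foot; stranded L unfooted): (ˈfu.ga) (ˈpo.pi) (ˈgi:.fli) mi.
Foot heads: 1, 3, 5.
Primary stress on the leftmost head = syllable 1.
Primary stress: syllable 1 → ˈfu.ga.po.pi.gi:.fli.mi.

1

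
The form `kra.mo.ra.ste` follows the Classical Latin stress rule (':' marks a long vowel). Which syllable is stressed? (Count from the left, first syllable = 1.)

Classical Latin: stress the penult if heavy (long vowel or closed), else the antepenult.
Weights: 2 mo L, 3 ra L, 4 ste L.
The penult (syllable 3, ra) is light, so stress falls on the antepenult (syllable 2, mo).
Stress on syllable 2: kra.ˈmo.ra.ste.

2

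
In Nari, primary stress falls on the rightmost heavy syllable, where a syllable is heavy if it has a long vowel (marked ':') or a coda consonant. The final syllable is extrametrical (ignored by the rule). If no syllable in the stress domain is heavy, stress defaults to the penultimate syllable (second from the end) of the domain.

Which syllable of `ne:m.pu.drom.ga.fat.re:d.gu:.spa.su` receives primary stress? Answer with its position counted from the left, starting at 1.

The final syllable (9, su) is extrametrical; the stress domain is syllables 1–8.
Weights: 1 ne:m H, 2 pu L, 3 drom H, 4 ga L, 5 fat H, 6 re:d H, 7 gu: H, 8 spa L.
Heavy syllables in the domain: 1, 3, 5, 6, 7. The rightmost is syllable 7 (gu:).
Primary stress: syllable 7 → ne:m.pu.drom.ga.fat.re:d.ˈgu:.spa.su.

7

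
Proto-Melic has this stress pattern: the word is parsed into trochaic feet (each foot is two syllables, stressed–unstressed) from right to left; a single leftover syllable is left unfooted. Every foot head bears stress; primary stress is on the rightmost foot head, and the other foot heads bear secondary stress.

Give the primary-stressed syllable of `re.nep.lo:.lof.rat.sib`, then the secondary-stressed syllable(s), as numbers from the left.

primary 5, secondary 1, 3

Parse right to left into trochaic (ˈσσ) feet: (ˈre.nep) (ˈlo:.lof) (ˈrat.sib).
Foot heads (stressed positions): 1, 3, 5.
End Rule Rightmost: primary stress on the rightmost head = syllable 5.
Secondary stress on 1, 3: ˌre.nep.ˌlo:.lof.ˈrat.sib.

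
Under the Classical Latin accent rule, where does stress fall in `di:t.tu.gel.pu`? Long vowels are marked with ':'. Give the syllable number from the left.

3

Classical Latin: stress the penult if heavy (long vowel or closed), else the antepenult.
Weights: 2 tu L, 3 gel H, 4 pu L.
The penult (syllable 3, gel) is heavy, so it takes stress.
Stress on syllable 3: di:t.tu.ˈgel.pu.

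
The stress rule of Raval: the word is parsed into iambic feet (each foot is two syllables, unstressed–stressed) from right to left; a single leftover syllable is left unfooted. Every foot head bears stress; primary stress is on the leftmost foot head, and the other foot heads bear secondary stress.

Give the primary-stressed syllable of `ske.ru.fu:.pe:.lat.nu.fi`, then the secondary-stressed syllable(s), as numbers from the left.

primary 3, secondary 5, 7

Parse right to left into iambic (σˈσ) feet: ske (ru.ˈfu:) (pe:.ˈlat) (nu.ˈfi). Syllable 1 is left unfooted.
Foot heads (stressed positions): 3, 5, 7.
End Rule Leftmost: primary stress on the leftmost head = syllable 3.
Secondary stress on 5, 7: ske.ru.ˈfu:.pe:.ˌlat.nu.ˌfi.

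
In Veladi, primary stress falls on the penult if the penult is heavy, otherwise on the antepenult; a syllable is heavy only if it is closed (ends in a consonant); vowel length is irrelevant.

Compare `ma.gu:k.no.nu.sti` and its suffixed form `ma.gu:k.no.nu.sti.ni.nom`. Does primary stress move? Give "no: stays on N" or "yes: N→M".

yes: 3→5

Base `ma.gu:k.no.nu.sti` (5 syllables):
  Weights: 3 no L, 4 nu L, 5 sti L.
  The penult (syllable 4, nu) is light, so stress falls on the antepenult (syllable 3, no).
  → primary stress on syllable 3.
Suffixed `ma.gu:k.no.nu.sti.ni.nom` (7 syllables):
  Weights: 5 sti L, 6 ni L, 7 nom H.
  The penult (syllable 6, ni) is light, so stress falls on the antepenult (syllable 5, sti).
  → primary stress on syllable 5.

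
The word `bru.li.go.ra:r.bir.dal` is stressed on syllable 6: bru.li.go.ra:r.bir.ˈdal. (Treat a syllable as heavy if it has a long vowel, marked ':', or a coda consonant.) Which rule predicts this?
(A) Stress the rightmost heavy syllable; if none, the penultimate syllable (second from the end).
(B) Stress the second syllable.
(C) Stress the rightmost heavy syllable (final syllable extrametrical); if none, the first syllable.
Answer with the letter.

Rule A → syllable 6 ✓.
Rule B → syllable 2 (observed: 6).
Rule C → syllable 5 (observed: 6).

A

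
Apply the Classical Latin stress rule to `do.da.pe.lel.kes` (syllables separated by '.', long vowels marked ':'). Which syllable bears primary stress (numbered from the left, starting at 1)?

Classical Latin: stress the penult if heavy (long vowel or closed), else the antepenult.
Weights: 3 pe L, 4 lel H, 5 kes H.
The penult (syllable 4, lel) is heavy, so it takes stress.
Stress on syllable 4: do.da.pe.ˈlel.kes.

4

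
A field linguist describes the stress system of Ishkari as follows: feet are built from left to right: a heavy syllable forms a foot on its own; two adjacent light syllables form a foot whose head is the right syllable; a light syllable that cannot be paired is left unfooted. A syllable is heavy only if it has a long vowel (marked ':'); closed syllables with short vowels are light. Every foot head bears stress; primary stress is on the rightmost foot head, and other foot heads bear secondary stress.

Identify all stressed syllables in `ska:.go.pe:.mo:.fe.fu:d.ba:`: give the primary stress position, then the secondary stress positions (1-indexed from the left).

Weights: 1 ska: H, 2 go L, 3 pe: H, 4 mo: H, 5 fe L, 6 fu:d H, 7 ba: H.
Parse left to right (heavy = foot alone; LL = one foot; stranded L unfooted): (ˈska:) go (ˈpe:) (ˈmo:) fe (ˈfu:d) (ˈba:).
Foot heads: 1, 3, 4, 6, 7.
Primary stress on the rightmost head = syllable 7.
Secondary stress on 1, 3, 4, 6: ˌska:.go.ˌpe:.ˌmo:.fe.ˌfu:d.ˈba:.

primary 7, secondary 1, 3, 4, 6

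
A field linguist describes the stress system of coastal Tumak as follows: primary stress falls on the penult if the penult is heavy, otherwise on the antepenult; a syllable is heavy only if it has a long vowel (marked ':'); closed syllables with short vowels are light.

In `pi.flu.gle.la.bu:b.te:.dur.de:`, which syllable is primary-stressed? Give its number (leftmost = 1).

6

Weights: 6 te: H, 7 dur L, 8 de: H.
The penult (syllable 7, dur) is light, so stress falls on the antepenult (syllable 6, te:).
Primary stress: syllable 6 → pi.flu.gle.la.bu:b.ˈte:.dur.de:.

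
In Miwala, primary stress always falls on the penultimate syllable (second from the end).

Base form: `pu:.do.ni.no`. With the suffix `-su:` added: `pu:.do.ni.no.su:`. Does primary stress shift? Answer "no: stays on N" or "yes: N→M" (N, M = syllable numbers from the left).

Base `pu:.do.ni.no` (4 syllables):
  The word has 4 syllables; the penultimate syllable (second from the end) is syllable 3 (ni).
  → primary stress on syllable 3.
Suffixed `pu:.do.ni.no.su:` (5 syllables):
  The word has 5 syllables; the penultimate syllable (second from the end) is syllable 4 (no).
  → primary stress on syllable 4.

yes: 3→4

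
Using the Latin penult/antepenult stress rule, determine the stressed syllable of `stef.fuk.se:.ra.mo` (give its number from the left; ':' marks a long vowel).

3

Classical Latin: stress the penult if heavy (long vowel or closed), else the antepenult.
Weights: 3 se: H, 4 ra L, 5 mo L.
The penult (syllable 4, ra) is light, so stress falls on the antepenult (syllable 3, se:).
Stress on syllable 3: stef.fuk.ˈse:.ra.mo.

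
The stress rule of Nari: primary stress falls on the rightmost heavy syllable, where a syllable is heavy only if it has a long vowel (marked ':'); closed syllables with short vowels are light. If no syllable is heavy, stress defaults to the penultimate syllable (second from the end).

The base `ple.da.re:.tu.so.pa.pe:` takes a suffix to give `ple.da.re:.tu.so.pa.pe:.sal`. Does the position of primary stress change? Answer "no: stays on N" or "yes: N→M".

Base `ple.da.re:.tu.so.pa.pe:` (7 syllables):
  Weights: 1 ple L, 2 da L, 3 re: H, 4 tu L, 5 so L, 6 pa L, 7 pe: H.
  Heavy syllables in the domain: 3, 7. The rightmost is syllable 7 (pe:).
  → primary stress on syllable 7.
Suffixed `ple.da.re:.tu.so.pa.pe:.sal` (8 syllables):
  Weights: 1 ple L, 2 da L, 3 re: H, 4 tu L, 5 so L, 6 pa L, 7 pe: H, 8 sal L.
  Heavy syllables in the domain: 3, 7. The rightmost is syllable 7 (pe:).
  → primary stress on syllable 7.

no: stays on 7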